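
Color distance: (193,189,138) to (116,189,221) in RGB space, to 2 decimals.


d = √[(R₁-R₂)² + (G₁-G₂)² + (B₁-B₂)²]
d = √[(193-116)² + (189-189)² + (138-221)²]
d = √[5929 + 0 + 6889]
d = √12818
d ≈ 113.22


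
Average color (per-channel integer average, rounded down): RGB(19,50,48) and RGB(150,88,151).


Midpoint: each channel = ⌊(C₁+C₂)/2⌋
R: ⌊(19+150)/2⌋ = 84
G: ⌊(50+88)/2⌋ = 69
B: ⌊(48+151)/2⌋ = 99
= RGB(84, 69, 99)


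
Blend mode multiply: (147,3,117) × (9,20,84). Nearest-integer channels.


Multiply: C = A×B/255, rounded to nearest integer
R: 147×9/255 = 1323/255 ≈ 5.188 → 5
G: 3×20/255 = 60/255 ≈ 0.235 → 0
B: 117×84/255 = 9828/255 ≈ 38.541 → 39
= RGB(5, 0, 39)


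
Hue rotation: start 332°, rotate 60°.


New hue = (H + rotation) mod 360
New hue = (332 + 60) mod 360
= 392 mod 360
= 32°


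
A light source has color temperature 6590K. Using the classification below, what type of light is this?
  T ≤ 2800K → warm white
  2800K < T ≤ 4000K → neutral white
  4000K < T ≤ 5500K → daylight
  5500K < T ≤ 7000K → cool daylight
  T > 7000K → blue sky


Temperature: 6590K
5500K < 6590K ≤ 7000K → cool daylight
Classification: cool daylight


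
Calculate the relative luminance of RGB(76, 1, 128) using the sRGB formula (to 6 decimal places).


Linearize each channel (sRGB transfer function): c = v/255; c_lin = c/12.92 if c ≤ 0.04045, else ((c+0.055)/1.055)^2.4
  R: 76/255 ≈ 0.298039 > 0.04045 → ((0.298039+0.055)/1.055)^2.4 ≈ 0.072272
  G: 1/255 ≈ 0.003922 ≤ 0.04045 → 0.003922/12.92 ≈ 0.000304
  B: 128/255 ≈ 0.501961 > 0.04045 → ((0.501961+0.055)/1.055)^2.4 ≈ 0.215861
R_lin = 0.072272, G_lin = 0.000304, B_lin = 0.215861
L = 0.2126×R + 0.7152×G + 0.0722×B
L = 0.2126×0.072272 + 0.7152×0.000304 + 0.0722×0.215861
L ≈ 0.031167


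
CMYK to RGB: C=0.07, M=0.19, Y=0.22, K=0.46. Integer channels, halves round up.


R = 255 × (1-C) × (1-K) = 255 × 0.93 × 0.54 = 128.061 → 128
G = 255 × (1-M) × (1-K) = 255 × 0.81 × 0.54 = 111.537 → 112
B = 255 × (1-Y) × (1-K) = 255 × 0.78 × 0.54 = 107.406 → 107
= RGB(128, 112, 107)


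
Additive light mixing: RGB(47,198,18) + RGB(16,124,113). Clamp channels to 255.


Additive: each channel = min(255, C₁+C₂)
R: 47+16 = 63 → 63
G: 198+124 = 322 → 255
B: 18+113 = 131 → 131
= RGB(63, 255, 131)


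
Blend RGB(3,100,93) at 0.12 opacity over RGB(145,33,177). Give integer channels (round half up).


C = α×F + (1-α)×B, with 1-α = 0.88
R: 0.12×3 + 0.88×145 = 0.36 + 127.60 = 127.96 → 128
G: 0.12×100 + 0.88×33 = 12.00 + 29.04 = 41.04 → 41
B: 0.12×93 + 0.88×177 = 11.16 + 155.76 = 166.92 → 167
= RGB(128, 41, 167)


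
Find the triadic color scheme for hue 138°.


Triadic: equally spaced at 120° intervals
H1 = 138°
H2 = (138 + 120) mod 360 = 258°
H3 = (138 + 240) mod 360 = 18°
Triadic = 138°, 258°, 18°


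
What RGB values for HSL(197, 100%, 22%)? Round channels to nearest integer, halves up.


H=197°, S=1.00, L=0.22
C = (1-|2L-1|)×S = (1-|-0.56|)×1.00 = 0.44
H' = H/60 = 197/60 ≈ 3.2833; X = C×(1-|H' mod 2 - 1|) ≈ 0.3153
m = L - C/2 = 0.22 - 0.22 = 0
Sector ⌊H'⌋ = 3 → (R',G',B') = (0.0, ≈0.3153, 0.44)
RGB = ((R'+m)×255, (G'+m)×255, (B'+m)×255) = (0.0, 80.41, 112.2)
Round half up → RGB(0, 80, 112)


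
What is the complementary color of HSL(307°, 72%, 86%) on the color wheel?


Complement = opposite side of color wheel = hue + 180°
H' = (307 + 180) mod 360 = 127°
S and L unchanged.
= HSL(127°, 72%, 86%)


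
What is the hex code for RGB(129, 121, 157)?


R = 129 → 81 (hex)
G = 121 → 79 (hex)
B = 157 → 9D (hex)
Hex = #81799D


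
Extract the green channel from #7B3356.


Color: #7B3356
R = 7B = 123
G = 33 = 51
B = 56 = 86
Green = 51


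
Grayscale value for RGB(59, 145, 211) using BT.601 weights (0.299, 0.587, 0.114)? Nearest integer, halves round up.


Gray = 0.299×R + 0.587×G + 0.114×B
Gray = 0.299×59 + 0.587×145 + 0.114×211
Gray = 17.641 + 85.115 + 24.054
Gray = 126.810 → round half up → 127
Gray = 127


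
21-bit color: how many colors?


Colors = 2^bits = 2^21
= 2,097,152 colors


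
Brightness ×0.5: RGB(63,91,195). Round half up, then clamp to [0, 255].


Multiply each channel by 0.5, round half up, clamp to [0, 255]
R: 63×0.5 = 31.5 → round → 32
G: 91×0.5 = 45.5 → round → 46
B: 195×0.5 = 97.5 → round → 98
= RGB(32, 46, 98)


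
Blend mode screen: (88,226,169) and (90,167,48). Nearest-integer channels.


Screen: C = 255 - (255-A)×(255-B)/255, rounded to nearest integer
R: 255 - (255-88)×(255-90)/255 = 255 - 27555/255 ≈ 255 - 108.059 = 146.941 → 147
G: 255 - (255-226)×(255-167)/255 = 255 - 2552/255 ≈ 255 - 10.008 = 244.992 → 245
B: 255 - (255-169)×(255-48)/255 = 255 - 17802/255 ≈ 255 - 69.812 = 185.188 → 185
= RGB(147, 245, 185)


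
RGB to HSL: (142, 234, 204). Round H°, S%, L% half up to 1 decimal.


Normalize: R'=142/255≈0.5569, G'=234/255≈0.9176, B'=204/255≈0.8000
Max=234/255, Min=142/255, Δ=Max-Min=92/255
L = (Max+Min)/2 = (234+142)/510 = 376/510 = 0.73725… → L = 73.7%
L > 0.5 → S = Δ/(2-Max-Min) = 92/(510-234-142) = 92/134 = 0.68656… → S = 68.7%
(the 1/255 factors cancel in S and H, so raw channel differences can be used)
Max is G' → H = 60 × ((B-R)/Δ + 2) = 60 × ((204-142)/92 + 2)
  62/92 + 2 = 0.6739… + 2 = 2.6739…
  H = 60 × 2.6739… = 160.434…° → H = 160.4°
= HSL(160.4°, 68.7%, 73.7%)


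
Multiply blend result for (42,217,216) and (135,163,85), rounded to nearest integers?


Multiply: C = A×B/255, rounded to nearest integer
R: 42×135/255 = 5670/255 ≈ 22.235 → 22
G: 217×163/255 = 35371/255 ≈ 138.710 → 139
B: 216×85/255 = 18360/255 ≈ 72.000 → 72
= RGB(22, 139, 72)


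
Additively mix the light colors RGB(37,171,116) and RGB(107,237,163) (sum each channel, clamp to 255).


Additive: each channel = min(255, C₁+C₂)
R: 37+107 = 144 → 144
G: 171+237 = 408 → 255
B: 116+163 = 279 → 255
= RGB(144, 255, 255)


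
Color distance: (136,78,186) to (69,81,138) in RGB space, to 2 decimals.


d = √[(R₁-R₂)² + (G₁-G₂)² + (B₁-B₂)²]
d = √[(136-69)² + (78-81)² + (186-138)²]
d = √[4489 + 9 + 2304]
d = √6802
d ≈ 82.47


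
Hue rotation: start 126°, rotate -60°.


New hue = (H + rotation) mod 360
New hue = (126 -60) mod 360
= 66 mod 360
= 66°


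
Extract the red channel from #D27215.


Color: #D27215
R = D2 = 210
G = 72 = 114
B = 15 = 21
Red = 210


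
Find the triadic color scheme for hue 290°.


Triadic: equally spaced at 120° intervals
H1 = 290°
H2 = (290 + 120) mod 360 = 50°
H3 = (290 + 240) mod 360 = 170°
Triadic = 290°, 50°, 170°


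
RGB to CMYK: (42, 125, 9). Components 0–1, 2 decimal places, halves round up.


R'=42/255≈0.1647, G'=125/255≈0.4902, B'=9/255≈0.0353
K = 1 - max(R',G',B') = 1 - 125/255 = 130/255 = 0.50980… → 0.51
(1-R'-K)/(1-K) simplifies to (max-R)/max with max = 125:
C = (125-42)/125 = 83/125 = 0.664 → 0.66
M = (125-125)/125 = 0/125 = 0 → 0.00
Y = (125-9)/125 = 116/125 = 0.928 → 0.93
= CMYK(0.66, 0.00, 0.93, 0.51)


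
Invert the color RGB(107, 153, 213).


Invert: (255-R, 255-G, 255-B)
R: 255-107 = 148
G: 255-153 = 102
B: 255-213 = 42
= RGB(148, 102, 42)


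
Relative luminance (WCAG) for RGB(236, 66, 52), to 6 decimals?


Linearize each channel (sRGB transfer function): c = v/255; c_lin = c/12.92 if c ≤ 0.04045, else ((c+0.055)/1.055)^2.4
  R: 236/255 ≈ 0.925490 > 0.04045 → ((0.925490+0.055)/1.055)^2.4 ≈ 0.838799
  G: 66/255 ≈ 0.258824 > 0.04045 → ((0.258824+0.055)/1.055)^2.4 ≈ 0.054480
  B: 52/255 ≈ 0.203922 > 0.04045 → ((0.203922+0.055)/1.055)^2.4 ≈ 0.034340
R_lin = 0.838799, G_lin = 0.054480, B_lin = 0.034340
L = 0.2126×R + 0.7152×G + 0.0722×B
L = 0.2126×0.838799 + 0.7152×0.054480 + 0.0722×0.034340
L ≈ 0.219772


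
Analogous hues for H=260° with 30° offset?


Base hue: 260°
Left analog: (260 - 30) mod 360 = 230°
Right analog: (260 + 30) mod 360 = 290°
Analogous hues = 230° and 290°


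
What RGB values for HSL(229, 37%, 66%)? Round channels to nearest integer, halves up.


H=229°, S=0.37, L=0.66
C = (1-|2L-1|)×S = (1-|0.32|)×0.37 = 0.2516
H' = H/60 = 229/60 ≈ 3.8167; X = C×(1-|H' mod 2 - 1|) ≈ 0.0461
m = L - C/2 = 0.66 - 0.1258 = 0.5342
Sector ⌊H'⌋ = 3 → (R',G',B') = (0.0, ≈0.0461, 0.2516)
RGB = ((R'+m)×255, (G'+m)×255, (B'+m)×255) = (136.221, 147.9833, 200.379)
Round half up → RGB(136, 148, 200)


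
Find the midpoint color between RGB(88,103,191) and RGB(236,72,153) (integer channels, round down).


Midpoint: each channel = ⌊(C₁+C₂)/2⌋
R: ⌊(88+236)/2⌋ = 162
G: ⌊(103+72)/2⌋ = 87
B: ⌊(191+153)/2⌋ = 172
= RGB(162, 87, 172)


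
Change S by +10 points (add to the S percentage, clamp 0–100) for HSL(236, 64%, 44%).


Original S = 64%
Adjustment = +10 percentage points
New S = 64 + (10) = 74
Clamp to [0, 100] → 74
= HSL(236°, 74%, 44%)


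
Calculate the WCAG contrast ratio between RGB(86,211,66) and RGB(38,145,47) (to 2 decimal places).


Linearize each sRGB channel c=v/255: c/12.92 if c ≤ 0.04045 else ((c+0.055)/1.055)^2.4
L = 0.2126×R_lin + 0.7152×G_lin + 0.0722×B_lin
Color 1 (86,211,66):
  R=86: 86/255≈0.3373 > 0.04045 → ((0.3373+0.055)/1.055)^2.4 ≈ 0.09306
  G=211: 211/255≈0.8275 > 0.04045 → ((0.8275+0.055)/1.055)^2.4 ≈ 0.65141
  B=66: 66/255≈0.2588 > 0.04045 → ((0.2588+0.055)/1.055)^2.4 ≈ 0.05448
  L1 = 0.2126×0.09306 + 0.7152×0.65141 + 0.0722×0.05448 ≈ 0.48960
Color 2 (38,145,47):
  R=38: 38/255≈0.1490 > 0.04045 → ((0.1490+0.055)/1.055)^2.4 ≈ 0.01938
  G=145: 145/255≈0.5686 > 0.04045 → ((0.5686+0.055)/1.055)^2.4 ≈ 0.28315
  B=47: 47/255≈0.1843 > 0.04045 → ((0.1843+0.055)/1.055)^2.4 ≈ 0.02843
  L2 = 0.2126×0.01938 + 0.7152×0.28315 + 0.0722×0.02843 ≈ 0.20868
Lighter = 0.48960, Darker = 0.20868
Ratio = (L_lighter + 0.05) / (L_darker + 0.05)
Ratio = (0.48960 + 0.05) / (0.20868 + 0.05) = 0.53960 / 0.25868 ≈ 2.0860
Ratio ≈ 2.09:1


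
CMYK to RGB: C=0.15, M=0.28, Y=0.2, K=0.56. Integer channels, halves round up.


R = 255 × (1-C) × (1-K) = 255 × 0.85 × 0.44 = 95.37 → 95
G = 255 × (1-M) × (1-K) = 255 × 0.72 × 0.44 = 80.784 → 81
B = 255 × (1-Y) × (1-K) = 255 × 0.80 × 0.44 = 89.76 → 90
= RGB(95, 81, 90)


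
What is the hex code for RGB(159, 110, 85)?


R = 159 → 9F (hex)
G = 110 → 6E (hex)
B = 85 → 55 (hex)
Hex = #9F6E55


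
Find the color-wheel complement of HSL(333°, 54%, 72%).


Complement = opposite side of color wheel = hue + 180°
H' = (333 + 180) mod 360 = 153°
S and L unchanged.
= HSL(153°, 54%, 72%)


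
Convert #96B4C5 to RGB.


96 → 150 (R)
B4 → 180 (G)
C5 → 197 (B)
= RGB(150, 180, 197)


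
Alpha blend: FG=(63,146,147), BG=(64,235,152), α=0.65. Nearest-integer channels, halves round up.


C = α×F + (1-α)×B, with 1-α = 0.35
R: 0.65×63 + 0.35×64 = 40.95 + 22.40 = 63.35 → 63
G: 0.65×146 + 0.35×235 = 94.90 + 82.25 = 177.15 → 177
B: 0.65×147 + 0.35×152 = 95.55 + 53.20 = 148.75 → 149
= RGB(63, 177, 149)


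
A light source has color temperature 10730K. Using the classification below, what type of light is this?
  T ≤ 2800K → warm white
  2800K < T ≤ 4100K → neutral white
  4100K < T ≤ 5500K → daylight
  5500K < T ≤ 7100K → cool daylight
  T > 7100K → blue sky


Temperature: 10730K
10730K > 7100K → blue sky
Classification: blue sky


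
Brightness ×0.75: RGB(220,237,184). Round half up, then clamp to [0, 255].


Multiply each channel by 0.75, round half up, clamp to [0, 255]
R: 220×0.75 = 165
G: 237×0.75 = 177.75 → round → 178
B: 184×0.75 = 138
= RGB(165, 178, 138)


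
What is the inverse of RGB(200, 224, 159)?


Invert: (255-R, 255-G, 255-B)
R: 255-200 = 55
G: 255-224 = 31
B: 255-159 = 96
= RGB(55, 31, 96)


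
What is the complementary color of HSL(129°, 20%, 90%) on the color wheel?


Complement = opposite side of color wheel = hue + 180°
H' = (129 + 180) mod 360 = 309°
S and L unchanged.
= HSL(309°, 20%, 90%)


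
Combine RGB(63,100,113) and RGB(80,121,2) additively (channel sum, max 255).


Additive: each channel = min(255, C₁+C₂)
R: 63+80 = 143 → 143
G: 100+121 = 221 → 221
B: 113+2 = 115 → 115
= RGB(143, 221, 115)


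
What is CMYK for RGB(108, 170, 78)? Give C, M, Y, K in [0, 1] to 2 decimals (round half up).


R'=108/255≈0.4235, G'=170/255≈0.6667, B'=78/255≈0.3059
K = 1 - max(R',G',B') = 1 - 170/255 = 85/255 = 0.33333… → 0.33
(1-R'-K)/(1-K) simplifies to (max-R)/max with max = 170:
C = (170-108)/170 = 62/170 = 0.36470… → 0.36
M = (170-170)/170 = 0/170 = 0 → 0.00
Y = (170-78)/170 = 92/170 = 0.54117… → 0.54
= CMYK(0.36, 0.00, 0.54, 0.33)


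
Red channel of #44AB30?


Color: #44AB30
R = 44 = 68
G = AB = 171
B = 30 = 48
Red = 68


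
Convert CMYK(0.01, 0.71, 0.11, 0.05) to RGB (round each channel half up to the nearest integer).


R = 255 × (1-C) × (1-K) = 255 × 0.99 × 0.95 = 239.8275 → 240
G = 255 × (1-M) × (1-K) = 255 × 0.29 × 0.95 = 70.2525 → 70
B = 255 × (1-Y) × (1-K) = 255 × 0.89 × 0.95 = 215.6025 → 216
= RGB(240, 70, 216)


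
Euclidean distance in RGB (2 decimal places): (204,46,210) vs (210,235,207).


d = √[(R₁-R₂)² + (G₁-G₂)² + (B₁-B₂)²]
d = √[(204-210)² + (46-235)² + (210-207)²]
d = √[36 + 35721 + 9]
d = √35766
d ≈ 189.12


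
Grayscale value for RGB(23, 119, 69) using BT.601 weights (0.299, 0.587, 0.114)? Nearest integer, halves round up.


Gray = 0.299×R + 0.587×G + 0.114×B
Gray = 0.299×23 + 0.587×119 + 0.114×69
Gray = 6.877 + 69.853 + 7.866
Gray = 84.596 → round half up → 85
Gray = 85


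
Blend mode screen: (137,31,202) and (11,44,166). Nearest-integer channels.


Screen: C = 255 - (255-A)×(255-B)/255, rounded to nearest integer
R: 255 - (255-137)×(255-11)/255 = 255 - 28792/255 ≈ 255 - 112.910 = 142.090 → 142
G: 255 - (255-31)×(255-44)/255 = 255 - 47264/255 ≈ 255 - 185.349 = 69.651 → 70
B: 255 - (255-202)×(255-166)/255 = 255 - 4717/255 ≈ 255 - 18.498 = 236.502 → 237
= RGB(142, 70, 237)


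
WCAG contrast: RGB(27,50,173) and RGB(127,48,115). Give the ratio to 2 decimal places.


Linearize each sRGB channel c=v/255: c/12.92 if c ≤ 0.04045 else ((c+0.055)/1.055)^2.4
L = 0.2126×R_lin + 0.7152×G_lin + 0.0722×B_lin
Color 1 (27,50,173):
  R=27: 27/255≈0.1059 > 0.04045 → ((0.1059+0.055)/1.055)^2.4 ≈ 0.01096
  G=50: 50/255≈0.1961 > 0.04045 → ((0.1961+0.055)/1.055)^2.4 ≈ 0.03190
  B=173: 173/255≈0.6784 > 0.04045 → ((0.6784+0.055)/1.055)^2.4 ≈ 0.41789
  L1 = 0.2126×0.01096 + 0.7152×0.03190 + 0.0722×0.41789 ≈ 0.05531
Color 2 (127,48,115):
  R=127: 127/255≈0.4980 > 0.04045 → ((0.4980+0.055)/1.055)^2.4 ≈ 0.21223
  G=48: 48/255≈0.1882 > 0.04045 → ((0.1882+0.055)/1.055)^2.4 ≈ 0.02956
  B=115: 115/255≈0.4510 > 0.04045 → ((0.4510+0.055)/1.055)^2.4 ≈ 0.17144
  L2 = 0.2126×0.21223 + 0.7152×0.02956 + 0.0722×0.17144 ≈ 0.07864
Lighter = 0.07864, Darker = 0.05531
Ratio = (L_lighter + 0.05) / (L_darker + 0.05)
Ratio = (0.07864 + 0.05) / (0.05531 + 0.05) = 0.12864 / 0.10531 ≈ 1.2215
Ratio ≈ 1.22:1


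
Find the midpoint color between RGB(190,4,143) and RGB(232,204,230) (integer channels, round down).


Midpoint: each channel = ⌊(C₁+C₂)/2⌋
R: ⌊(190+232)/2⌋ = 211
G: ⌊(4+204)/2⌋ = 104
B: ⌊(143+230)/2⌋ = 186
= RGB(211, 104, 186)


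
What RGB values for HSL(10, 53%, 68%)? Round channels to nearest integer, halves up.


H=10°, S=0.53, L=0.68
C = (1-|2L-1|)×S = (1-|0.36|)×0.53 = 0.3392
H' = H/60 = 10/60 ≈ 0.1667; X = C×(1-|H' mod 2 - 1|) ≈ 0.0565
m = L - C/2 = 0.68 - 0.1696 = 0.5104
Sector ⌊H'⌋ = 0 → (R',G',B') = (0.3392, ≈0.0565, 0.0)
RGB = ((R'+m)×255, (G'+m)×255, (B'+m)×255) = (216.648, 144.568, 130.152)
Round half up → RGB(217, 145, 130)


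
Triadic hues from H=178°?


Triadic: equally spaced at 120° intervals
H1 = 178°
H2 = (178 + 120) mod 360 = 298°
H3 = (178 + 240) mod 360 = 58°
Triadic = 178°, 298°, 58°


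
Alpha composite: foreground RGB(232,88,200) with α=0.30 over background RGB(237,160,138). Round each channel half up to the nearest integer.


C = α×F + (1-α)×B, with 1-α = 0.70
R: 0.30×232 + 0.70×237 = 69.60 + 165.90 = 235.50 → 236
G: 0.30×88 + 0.70×160 = 26.40 + 112.00 = 138.40 → 138
B: 0.30×200 + 0.70×138 = 60.00 + 96.60 = 156.60 → 157
= RGB(236, 138, 157)


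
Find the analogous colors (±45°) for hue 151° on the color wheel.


Base hue: 151°
Left analog: (151 - 45) mod 360 = 106°
Right analog: (151 + 45) mod 360 = 196°
Analogous hues = 106° and 196°


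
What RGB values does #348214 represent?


34 → 52 (R)
82 → 130 (G)
14 → 20 (B)
= RGB(52, 130, 20)


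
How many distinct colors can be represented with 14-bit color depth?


Colors = 2^bits = 2^14
= 16,384 colors


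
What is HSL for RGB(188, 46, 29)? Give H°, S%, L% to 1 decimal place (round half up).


Normalize: R'=188/255≈0.7373, G'=46/255≈0.1804, B'=29/255≈0.1137
Max=188/255, Min=29/255, Δ=Max-Min=159/255
L = (Max+Min)/2 = (188+29)/510 = 217/510 = 0.42549… → L = 42.5%
L ≤ 0.5 → S = Δ/(Max+Min) = 159/(188+29) = 159/217 = 0.73271… → S = 73.3%
(the 1/255 factors cancel in S and H, so raw channel differences can be used)
Max is R' → H = 60 × (((G-B)/Δ) mod 6) = 60 × (((46-29)/159) mod 6)
  17/159 = 0.1069…
  H = 60 × 0.1069… = 6.415…° → H = 6.4°
= HSL(6.4°, 73.3%, 42.5%)


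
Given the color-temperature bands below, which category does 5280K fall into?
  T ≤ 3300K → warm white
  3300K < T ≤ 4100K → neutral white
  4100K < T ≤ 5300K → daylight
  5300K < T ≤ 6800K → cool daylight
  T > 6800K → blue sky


Temperature: 5280K
4100K < 5280K ≤ 5300K → daylight
Classification: daylight


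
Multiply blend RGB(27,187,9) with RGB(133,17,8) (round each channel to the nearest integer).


Multiply: C = A×B/255, rounded to nearest integer
R: 27×133/255 = 3591/255 ≈ 14.082 → 14
G: 187×17/255 = 3179/255 ≈ 12.467 → 12
B: 9×8/255 = 72/255 ≈ 0.282 → 0
= RGB(14, 12, 0)


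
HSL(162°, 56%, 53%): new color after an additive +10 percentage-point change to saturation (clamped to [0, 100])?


Original S = 56%
Adjustment = +10 percentage points
New S = 56 + (10) = 66
Clamp to [0, 100] → 66
= HSL(162°, 66%, 53%)


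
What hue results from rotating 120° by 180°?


New hue = (H + rotation) mod 360
New hue = (120 + 180) mod 360
= 300 mod 360
= 300°


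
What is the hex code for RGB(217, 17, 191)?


R = 217 → D9 (hex)
G = 17 → 11 (hex)
B = 191 → BF (hex)
Hex = #D911BF


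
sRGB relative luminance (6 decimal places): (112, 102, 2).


Linearize each channel (sRGB transfer function): c = v/255; c_lin = c/12.92 if c ≤ 0.04045, else ((c+0.055)/1.055)^2.4
  R: 112/255 ≈ 0.439216 > 0.04045 → ((0.439216+0.055)/1.055)^2.4 ≈ 0.162029
  G: 102/255 ≈ 0.400000 > 0.04045 → ((0.400000+0.055)/1.055)^2.4 ≈ 0.132868
  B: 2/255 ≈ 0.007843 ≤ 0.04045 → 0.007843/12.92 ≈ 0.000607
R_lin = 0.162029, G_lin = 0.132868, B_lin = 0.000607
L = 0.2126×R + 0.7152×G + 0.0722×B
L = 0.2126×0.162029 + 0.7152×0.132868 + 0.0722×0.000607
L ≈ 0.129519


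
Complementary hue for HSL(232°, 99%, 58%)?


Complement = opposite side of color wheel = hue + 180°
H' = (232 + 180) mod 360 = 52°
S and L unchanged.
= HSL(52°, 99%, 58%)


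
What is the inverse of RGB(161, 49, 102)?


Invert: (255-R, 255-G, 255-B)
R: 255-161 = 94
G: 255-49 = 206
B: 255-102 = 153
= RGB(94, 206, 153)


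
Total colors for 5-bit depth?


Colors = 2^bits = 2^5
= 32 colors


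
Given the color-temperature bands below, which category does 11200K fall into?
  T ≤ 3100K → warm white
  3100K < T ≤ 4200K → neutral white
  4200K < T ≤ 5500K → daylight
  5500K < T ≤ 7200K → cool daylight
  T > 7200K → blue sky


Temperature: 11200K
11200K > 7200K → blue sky
Classification: blue sky


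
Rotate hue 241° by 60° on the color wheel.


New hue = (H + rotation) mod 360
New hue = (241 + 60) mod 360
= 301 mod 360
= 301°


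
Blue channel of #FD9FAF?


Color: #FD9FAF
R = FD = 253
G = 9F = 159
B = AF = 175
Blue = 175


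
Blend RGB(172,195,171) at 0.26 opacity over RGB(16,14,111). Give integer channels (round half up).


C = α×F + (1-α)×B, with 1-α = 0.74
R: 0.26×172 + 0.74×16 = 44.72 + 11.84 = 56.56 → 57
G: 0.26×195 + 0.74×14 = 50.70 + 10.36 = 61.06 → 61
B: 0.26×171 + 0.74×111 = 44.46 + 82.14 = 126.60 → 127
= RGB(57, 61, 127)


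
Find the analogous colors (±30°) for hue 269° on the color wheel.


Base hue: 269°
Left analog: (269 - 30) mod 360 = 239°
Right analog: (269 + 30) mod 360 = 299°
Analogous hues = 239° and 299°


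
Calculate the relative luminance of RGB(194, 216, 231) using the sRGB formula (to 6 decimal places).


Linearize each channel (sRGB transfer function): c = v/255; c_lin = c/12.92 if c ≤ 0.04045, else ((c+0.055)/1.055)^2.4
  R: 194/255 ≈ 0.760784 > 0.04045 → ((0.760784+0.055)/1.055)^2.4 ≈ 0.539479
  G: 216/255 ≈ 0.847059 > 0.04045 → ((0.847059+0.055)/1.055)^2.4 ≈ 0.686685
  B: 231/255 ≈ 0.905882 > 0.04045 → ((0.905882+0.055)/1.055)^2.4 ≈ 0.799103
R_lin = 0.539479, G_lin = 0.686685, B_lin = 0.799103
L = 0.2126×R + 0.7152×G + 0.0722×B
L = 0.2126×0.539479 + 0.7152×0.686685 + 0.0722×0.799103
L ≈ 0.663506


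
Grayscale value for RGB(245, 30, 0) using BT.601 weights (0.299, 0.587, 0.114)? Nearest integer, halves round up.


Gray = 0.299×R + 0.587×G + 0.114×B
Gray = 0.299×245 + 0.587×30 + 0.114×0
Gray = 73.255 + 17.610 + 0.000
Gray = 90.865 → round half up → 91
Gray = 91


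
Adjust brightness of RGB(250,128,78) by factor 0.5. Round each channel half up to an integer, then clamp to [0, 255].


Multiply each channel by 0.5, round half up, clamp to [0, 255]
R: 250×0.5 = 125
G: 128×0.5 = 64
B: 78×0.5 = 39
= RGB(125, 64, 39)


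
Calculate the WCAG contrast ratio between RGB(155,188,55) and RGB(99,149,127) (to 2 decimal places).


Linearize each sRGB channel c=v/255: c/12.92 if c ≤ 0.04045 else ((c+0.055)/1.055)^2.4
L = 0.2126×R_lin + 0.7152×G_lin + 0.0722×B_lin
Color 1 (155,188,55):
  R=155: 155/255≈0.6078 > 0.04045 → ((0.6078+0.055)/1.055)^2.4 ≈ 0.32778
  G=188: 188/255≈0.7373 > 0.04045 → ((0.7373+0.055)/1.055)^2.4 ≈ 0.50289
  B=55: 55/255≈0.2157 > 0.04045 → ((0.2157+0.055)/1.055)^2.4 ≈ 0.03820
  L1 = 0.2126×0.32778 + 0.7152×0.50289 + 0.0722×0.03820 ≈ 0.43211
Color 2 (99,149,127):
  R=99: 99/255≈0.3882 > 0.04045 → ((0.3882+0.055)/1.055)^2.4 ≈ 0.12477
  G=149: 149/255≈0.5843 > 0.04045 → ((0.5843+0.055)/1.055)^2.4 ≈ 0.30054
  B=127: 127/255≈0.4980 > 0.04045 → ((0.4980+0.055)/1.055)^2.4 ≈ 0.21223
  L2 = 0.2126×0.12477 + 0.7152×0.30054 + 0.0722×0.21223 ≈ 0.25680
Lighter = 0.43211, Darker = 0.25680
Ratio = (L_lighter + 0.05) / (L_darker + 0.05)
Ratio = (0.43211 + 0.05) / (0.25680 + 0.05) = 0.48211 / 0.30680 ≈ 1.5714
Ratio ≈ 1.57:1


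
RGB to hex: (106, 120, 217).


R = 106 → 6A (hex)
G = 120 → 78 (hex)
B = 217 → D9 (hex)
Hex = #6A78D9


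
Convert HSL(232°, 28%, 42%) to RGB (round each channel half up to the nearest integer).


H=232°, S=0.28, L=0.42
C = (1-|2L-1|)×S = (1-|-0.16|)×0.28 = 0.2352
H' = H/60 = 232/60 ≈ 3.8667; X = C×(1-|H' mod 2 - 1|) = 0.03136
m = L - C/2 = 0.42 - 0.1176 = 0.3024
Sector ⌊H'⌋ = 3 → (R',G',B') = (0.0, 0.03136, 0.2352)
RGB = ((R'+m)×255, (G'+m)×255, (B'+m)×255) = (77.112, 85.1088, 137.088)
Round half up → RGB(77, 85, 137)


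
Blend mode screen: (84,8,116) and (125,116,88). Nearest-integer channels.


Screen: C = 255 - (255-A)×(255-B)/255, rounded to nearest integer
R: 255 - (255-84)×(255-125)/255 = 255 - 22230/255 ≈ 255 - 87.176 = 167.824 → 168
G: 255 - (255-8)×(255-116)/255 = 255 - 34333/255 ≈ 255 - 134.639 = 120.361 → 120
B: 255 - (255-116)×(255-88)/255 = 255 - 23213/255 ≈ 255 - 91.031 = 163.969 → 164
= RGB(168, 120, 164)


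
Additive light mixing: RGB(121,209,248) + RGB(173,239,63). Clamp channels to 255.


Additive: each channel = min(255, C₁+C₂)
R: 121+173 = 294 → 255
G: 209+239 = 448 → 255
B: 248+63 = 311 → 255
= RGB(255, 255, 255)


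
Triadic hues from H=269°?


Triadic: equally spaced at 120° intervals
H1 = 269°
H2 = (269 + 120) mod 360 = 29°
H3 = (269 + 240) mod 360 = 149°
Triadic = 269°, 29°, 149°


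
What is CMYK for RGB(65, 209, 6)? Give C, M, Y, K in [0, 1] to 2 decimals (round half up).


R'=65/255≈0.2549, G'=209/255≈0.8196, B'=6/255≈0.0235
K = 1 - max(R',G',B') = 1 - 209/255 = 46/255 = 0.18039… → 0.18
(1-R'-K)/(1-K) simplifies to (max-R)/max with max = 209:
C = (209-65)/209 = 144/209 = 0.68899… → 0.69
M = (209-209)/209 = 0/209 = 0 → 0.00
Y = (209-6)/209 = 203/209 = 0.97129… → 0.97
= CMYK(0.69, 0.00, 0.97, 0.18)


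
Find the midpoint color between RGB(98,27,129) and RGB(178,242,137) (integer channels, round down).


Midpoint: each channel = ⌊(C₁+C₂)/2⌋
R: ⌊(98+178)/2⌋ = 138
G: ⌊(27+242)/2⌋ = 134
B: ⌊(129+137)/2⌋ = 133
= RGB(138, 134, 133)


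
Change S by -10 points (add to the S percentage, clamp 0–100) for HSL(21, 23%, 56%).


Original S = 23%
Adjustment = -10 percentage points
New S = 23 + (-10) = 13
Clamp to [0, 100] → 13
= HSL(21°, 13%, 56%)


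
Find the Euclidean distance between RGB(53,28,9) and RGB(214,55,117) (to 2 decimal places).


d = √[(R₁-R₂)² + (G₁-G₂)² + (B₁-B₂)²]
d = √[(53-214)² + (28-55)² + (9-117)²]
d = √[25921 + 729 + 11664]
d = √38314
d ≈ 195.74


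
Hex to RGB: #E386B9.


E3 → 227 (R)
86 → 134 (G)
B9 → 185 (B)
= RGB(227, 134, 185)


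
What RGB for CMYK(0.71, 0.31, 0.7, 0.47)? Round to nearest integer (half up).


R = 255 × (1-C) × (1-K) = 255 × 0.29 × 0.53 = 39.1935 → 39
G = 255 × (1-M) × (1-K) = 255 × 0.69 × 0.53 = 93.2535 → 93
B = 255 × (1-Y) × (1-K) = 255 × 0.30 × 0.53 = 40.545 → 41
= RGB(39, 93, 41)


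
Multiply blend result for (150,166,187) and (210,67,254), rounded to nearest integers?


Multiply: C = A×B/255, rounded to nearest integer
R: 150×210/255 = 31500/255 ≈ 123.529 → 124
G: 166×67/255 = 11122/255 ≈ 43.616 → 44
B: 187×254/255 = 47498/255 ≈ 186.267 → 186
= RGB(124, 44, 186)


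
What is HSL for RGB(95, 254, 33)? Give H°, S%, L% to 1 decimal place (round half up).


Normalize: R'=95/255≈0.3725, G'=254/255≈0.9961, B'=33/255≈0.1294
Max=254/255, Min=33/255, Δ=Max-Min=221/255
L = (Max+Min)/2 = (254+33)/510 = 287/510 = 0.56274… → L = 56.3%
L > 0.5 → S = Δ/(2-Max-Min) = 221/(510-254-33) = 221/223 = 0.99103… → S = 99.1%
(the 1/255 factors cancel in S and H, so raw channel differences can be used)
Max is G' → H = 60 × ((B-R)/Δ + 2) = 60 × ((33-95)/221 + 2)
  -62/221 + 2 = -0.2805… + 2 = 1.7194…
  H = 60 × 1.7194… = 103.167…° → H = 103.2°
= HSL(103.2°, 99.1%, 56.3%)


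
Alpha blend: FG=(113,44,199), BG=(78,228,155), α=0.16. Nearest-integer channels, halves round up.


C = α×F + (1-α)×B, with 1-α = 0.84
R: 0.16×113 + 0.84×78 = 18.08 + 65.52 = 83.60 → 84
G: 0.16×44 + 0.84×228 = 7.04 + 191.52 = 198.56 → 199
B: 0.16×199 + 0.84×155 = 31.84 + 130.20 = 162.04 → 162
= RGB(84, 199, 162)


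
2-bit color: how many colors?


Colors = 2^bits = 2^2
= 4 colors


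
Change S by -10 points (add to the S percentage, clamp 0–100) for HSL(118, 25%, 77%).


Original S = 25%
Adjustment = -10 percentage points
New S = 25 + (-10) = 15
Clamp to [0, 100] → 15
= HSL(118°, 15%, 77%)


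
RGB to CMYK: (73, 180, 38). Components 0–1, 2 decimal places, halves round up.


R'=73/255≈0.2863, G'=180/255≈0.7059, B'=38/255≈0.1490
K = 1 - max(R',G',B') = 1 - 180/255 = 75/255 = 0.29411… → 0.29
(1-R'-K)/(1-K) simplifies to (max-R)/max with max = 180:
C = (180-73)/180 = 107/180 = 0.59444… → 0.59
M = (180-180)/180 = 0/180 = 0 → 0.00
Y = (180-38)/180 = 142/180 = 0.78888… → 0.79
= CMYK(0.59, 0.00, 0.79, 0.29)


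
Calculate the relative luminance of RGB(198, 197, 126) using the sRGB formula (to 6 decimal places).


Linearize each channel (sRGB transfer function): c = v/255; c_lin = c/12.92 if c ≤ 0.04045, else ((c+0.055)/1.055)^2.4
  R: 198/255 ≈ 0.776471 > 0.04045 → ((0.776471+0.055)/1.055)^2.4 ≈ 0.564712
  G: 197/255 ≈ 0.772549 > 0.04045 → ((0.772549+0.055)/1.055)^2.4 ≈ 0.558340
  B: 126/255 ≈ 0.494118 > 0.04045 → ((0.494118+0.055)/1.055)^2.4 ≈ 0.208637
R_lin = 0.564712, G_lin = 0.558340, B_lin = 0.208637
L = 0.2126×R + 0.7152×G + 0.0722×B
L = 0.2126×0.564712 + 0.7152×0.558340 + 0.0722×0.208637
L ≈ 0.534446


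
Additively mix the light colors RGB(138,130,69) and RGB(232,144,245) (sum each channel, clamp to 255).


Additive: each channel = min(255, C₁+C₂)
R: 138+232 = 370 → 255
G: 130+144 = 274 → 255
B: 69+245 = 314 → 255
= RGB(255, 255, 255)


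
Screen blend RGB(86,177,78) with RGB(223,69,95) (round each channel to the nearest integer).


Screen: C = 255 - (255-A)×(255-B)/255, rounded to nearest integer
R: 255 - (255-86)×(255-223)/255 = 255 - 5408/255 ≈ 255 - 21.208 = 233.792 → 234
G: 255 - (255-177)×(255-69)/255 = 255 - 14508/255 ≈ 255 - 56.894 = 198.106 → 198
B: 255 - (255-78)×(255-95)/255 = 255 - 28320/255 ≈ 255 - 111.059 = 143.941 → 144
= RGB(234, 198, 144)


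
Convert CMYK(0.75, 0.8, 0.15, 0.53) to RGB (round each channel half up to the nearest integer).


R = 255 × (1-C) × (1-K) = 255 × 0.25 × 0.47 = 29.9625 → 30
G = 255 × (1-M) × (1-K) = 255 × 0.20 × 0.47 = 23.97 → 24
B = 255 × (1-Y) × (1-K) = 255 × 0.85 × 0.47 = 101.8725 → 102
= RGB(30, 24, 102)


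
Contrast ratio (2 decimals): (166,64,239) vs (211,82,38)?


Linearize each sRGB channel c=v/255: c/12.92 if c ≤ 0.04045 else ((c+0.055)/1.055)^2.4
L = 0.2126×R_lin + 0.7152×G_lin + 0.0722×B_lin
Color 1 (166,64,239):
  R=166: 166/255≈0.6510 > 0.04045 → ((0.6510+0.055)/1.055)^2.4 ≈ 0.38133
  G=64: 64/255≈0.2510 > 0.04045 → ((0.2510+0.055)/1.055)^2.4 ≈ 0.05127
  B=239: 239/255≈0.9373 > 0.04045 → ((0.9373+0.055)/1.055)^2.4 ≈ 0.86316
  L1 = 0.2126×0.38133 + 0.7152×0.05127 + 0.0722×0.86316 ≈ 0.18006
Color 2 (211,82,38):
  R=211: 211/255≈0.8275 > 0.04045 → ((0.8275+0.055)/1.055)^2.4 ≈ 0.65141
  G=82: 82/255≈0.3216 > 0.04045 → ((0.3216+0.055)/1.055)^2.4 ≈ 0.08438
  B=38: 38/255≈0.1490 > 0.04045 → ((0.1490+0.055)/1.055)^2.4 ≈ 0.01938
  L2 = 0.2126×0.65141 + 0.7152×0.08438 + 0.0722×0.01938 ≈ 0.20023
Lighter = 0.20023, Darker = 0.18006
Ratio = (L_lighter + 0.05) / (L_darker + 0.05)
Ratio = (0.20023 + 0.05) / (0.18006 + 0.05) = 0.25023 / 0.23006 ≈ 1.0877
Ratio ≈ 1.09:1


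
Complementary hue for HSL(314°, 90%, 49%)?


Complement = opposite side of color wheel = hue + 180°
H' = (314 + 180) mod 360 = 134°
S and L unchanged.
= HSL(134°, 90%, 49%)


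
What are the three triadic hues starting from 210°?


Triadic: equally spaced at 120° intervals
H1 = 210°
H2 = (210 + 120) mod 360 = 330°
H3 = (210 + 240) mod 360 = 90°
Triadic = 210°, 330°, 90°


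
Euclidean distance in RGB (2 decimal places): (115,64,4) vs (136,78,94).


d = √[(R₁-R₂)² + (G₁-G₂)² + (B₁-B₂)²]
d = √[(115-136)² + (64-78)² + (4-94)²]
d = √[441 + 196 + 8100]
d = √8737
d ≈ 93.47


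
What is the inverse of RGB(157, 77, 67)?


Invert: (255-R, 255-G, 255-B)
R: 255-157 = 98
G: 255-77 = 178
B: 255-67 = 188
= RGB(98, 178, 188)


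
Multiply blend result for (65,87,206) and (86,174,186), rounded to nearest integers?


Multiply: C = A×B/255, rounded to nearest integer
R: 65×86/255 = 5590/255 ≈ 21.922 → 22
G: 87×174/255 = 15138/255 ≈ 59.365 → 59
B: 206×186/255 = 38316/255 ≈ 150.259 → 150
= RGB(22, 59, 150)


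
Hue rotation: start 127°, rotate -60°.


New hue = (H + rotation) mod 360
New hue = (127 -60) mod 360
= 67 mod 360
= 67°


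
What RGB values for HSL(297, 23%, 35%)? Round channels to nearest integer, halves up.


H=297°, S=0.23, L=0.35
C = (1-|2L-1|)×S = (1-|-0.30|)×0.23 = 0.161
H' = H/60 = 297/60 ≈ 4.9500; X = C×(1-|H' mod 2 - 1|) = 0.15295
m = L - C/2 = 0.35 - 0.0805 = 0.2695
Sector ⌊H'⌋ = 4 → (R',G',B') = (0.15295, 0.0, 0.161)
RGB = ((R'+m)×255, (G'+m)×255, (B'+m)×255) = (107.72475, 68.7225, 109.7775)
Round half up → RGB(108, 69, 110)


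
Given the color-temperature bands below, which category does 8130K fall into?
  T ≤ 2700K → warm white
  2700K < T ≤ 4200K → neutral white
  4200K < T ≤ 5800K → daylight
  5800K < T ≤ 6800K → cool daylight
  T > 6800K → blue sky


Temperature: 8130K
8130K > 6800K → blue sky
Classification: blue sky


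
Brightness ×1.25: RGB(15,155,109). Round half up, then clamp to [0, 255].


Multiply each channel by 1.25, round half up, clamp to [0, 255]
R: 15×1.25 = 18.75 → round → 19
G: 155×1.25 = 193.75 → round → 194
B: 109×1.25 = 136.25 → round → 136
= RGB(19, 194, 136)


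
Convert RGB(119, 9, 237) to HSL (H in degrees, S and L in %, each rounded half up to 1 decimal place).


Normalize: R'=119/255≈0.4667, G'=9/255≈0.0353, B'=237/255≈0.9294
Max=237/255, Min=9/255, Δ=Max-Min=228/255
L = (Max+Min)/2 = (237+9)/510 = 246/510 = 0.48235… → L = 48.2%
L ≤ 0.5 → S = Δ/(Max+Min) = 228/(237+9) = 228/246 = 0.92682… → S = 92.7%
(the 1/255 factors cancel in S and H, so raw channel differences can be used)
Max is B' → H = 60 × ((R-G)/Δ + 4) = 60 × ((119-9)/228 + 4)
  110/228 + 4 = 0.4824… + 4 = 4.4824…
  H = 60 × 4.4824… = 268.947…° → H = 268.9°
= HSL(268.9°, 92.7%, 48.2%)


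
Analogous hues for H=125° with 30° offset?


Base hue: 125°
Left analog: (125 - 30) mod 360 = 95°
Right analog: (125 + 30) mod 360 = 155°
Analogous hues = 95° and 155°


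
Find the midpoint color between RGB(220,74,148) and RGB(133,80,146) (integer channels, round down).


Midpoint: each channel = ⌊(C₁+C₂)/2⌋
R: ⌊(220+133)/2⌋ = 176
G: ⌊(74+80)/2⌋ = 77
B: ⌊(148+146)/2⌋ = 147
= RGB(176, 77, 147)


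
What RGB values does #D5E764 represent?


D5 → 213 (R)
E7 → 231 (G)
64 → 100 (B)
= RGB(213, 231, 100)


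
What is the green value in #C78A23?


Color: #C78A23
R = C7 = 199
G = 8A = 138
B = 23 = 35
Green = 138


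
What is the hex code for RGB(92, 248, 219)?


R = 92 → 5C (hex)
G = 248 → F8 (hex)
B = 219 → DB (hex)
Hex = #5CF8DB


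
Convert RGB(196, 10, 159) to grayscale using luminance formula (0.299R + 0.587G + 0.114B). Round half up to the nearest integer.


Gray = 0.299×R + 0.587×G + 0.114×B
Gray = 0.299×196 + 0.587×10 + 0.114×159
Gray = 58.604 + 5.870 + 18.126
Gray = 82.600 → round half up → 83
Gray = 83


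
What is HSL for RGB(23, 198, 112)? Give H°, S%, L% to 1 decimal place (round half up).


Normalize: R'=23/255≈0.0902, G'=198/255≈0.7765, B'=112/255≈0.4392
Max=198/255, Min=23/255, Δ=Max-Min=175/255
L = (Max+Min)/2 = (198+23)/510 = 221/510 = 0.43333… → L = 43.3%
L ≤ 0.5 → S = Δ/(Max+Min) = 175/(198+23) = 175/221 = 0.79185… → S = 79.2%
(the 1/255 factors cancel in S and H, so raw channel differences can be used)
Max is G' → H = 60 × ((B-R)/Δ + 2) = 60 × ((112-23)/175 + 2)
  89/175 + 2 = 0.5085… + 2 = 2.5085…
  H = 60 × 2.5085… = 150.514…° → H = 150.5°
= HSL(150.5°, 79.2%, 43.3%)


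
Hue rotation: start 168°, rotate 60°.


New hue = (H + rotation) mod 360
New hue = (168 + 60) mod 360
= 228 mod 360
= 228°


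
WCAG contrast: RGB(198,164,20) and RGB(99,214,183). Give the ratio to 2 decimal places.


Linearize each sRGB channel c=v/255: c/12.92 if c ≤ 0.04045 else ((c+0.055)/1.055)^2.4
L = 0.2126×R_lin + 0.7152×G_lin + 0.0722×B_lin
Color 1 (198,164,20):
  R=198: 198/255≈0.7765 > 0.04045 → ((0.7765+0.055)/1.055)^2.4 ≈ 0.56471
  G=164: 164/255≈0.6431 > 0.04045 → ((0.6431+0.055)/1.055)^2.4 ≈ 0.37124
  B=20: 20/255≈0.0784 > 0.04045 → ((0.0784+0.055)/1.055)^2.4 ≈ 0.00700
  L1 = 0.2126×0.56471 + 0.7152×0.37124 + 0.0722×0.00700 ≈ 0.38607
Color 2 (99,214,183):
  R=99: 99/255≈0.3882 > 0.04045 → ((0.3882+0.055)/1.055)^2.4 ≈ 0.12477
  G=214: 214/255≈0.8392 > 0.04045 → ((0.8392+0.055)/1.055)^2.4 ≈ 0.67244
  B=183: 183/255≈0.7176 > 0.04045 → ((0.7176+0.055)/1.055)^2.4 ≈ 0.47353
  L2 = 0.2126×0.12477 + 0.7152×0.67244 + 0.0722×0.47353 ≈ 0.54165
Lighter = 0.54165, Darker = 0.38607
Ratio = (L_lighter + 0.05) / (L_darker + 0.05)
Ratio = (0.54165 + 0.05) / (0.38607 + 0.05) = 0.59165 / 0.43607 ≈ 1.3568
Ratio ≈ 1.36:1


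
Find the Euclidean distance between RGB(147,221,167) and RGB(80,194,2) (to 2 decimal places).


d = √[(R₁-R₂)² + (G₁-G₂)² + (B₁-B₂)²]
d = √[(147-80)² + (221-194)² + (167-2)²]
d = √[4489 + 729 + 27225]
d = √32443
d ≈ 180.12


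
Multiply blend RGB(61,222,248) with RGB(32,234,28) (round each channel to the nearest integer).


Multiply: C = A×B/255, rounded to nearest integer
R: 61×32/255 = 1952/255 ≈ 7.655 → 8
G: 222×234/255 = 51948/255 ≈ 203.718 → 204
B: 248×28/255 = 6944/255 ≈ 27.231 → 27
= RGB(8, 204, 27)


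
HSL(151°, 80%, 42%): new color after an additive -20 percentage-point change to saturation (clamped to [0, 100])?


Original S = 80%
Adjustment = -20 percentage points
New S = 80 + (-20) = 60
Clamp to [0, 100] → 60
= HSL(151°, 60%, 42%)


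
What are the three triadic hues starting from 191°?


Triadic: equally spaced at 120° intervals
H1 = 191°
H2 = (191 + 120) mod 360 = 311°
H3 = (191 + 240) mod 360 = 71°
Triadic = 191°, 311°, 71°


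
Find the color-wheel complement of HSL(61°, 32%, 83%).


Complement = opposite side of color wheel = hue + 180°
H' = (61 + 180) mod 360 = 241°
S and L unchanged.
= HSL(241°, 32%, 83%)


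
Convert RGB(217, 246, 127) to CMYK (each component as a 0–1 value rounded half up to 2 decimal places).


R'=217/255≈0.8510, G'=246/255≈0.9647, B'=127/255≈0.4980
K = 1 - max(R',G',B') = 1 - 246/255 = 9/255 = 0.03529… → 0.04
(1-R'-K)/(1-K) simplifies to (max-R)/max with max = 246:
C = (246-217)/246 = 29/246 = 0.11788… → 0.12
M = (246-246)/246 = 0/246 = 0 → 0.00
Y = (246-127)/246 = 119/246 = 0.48373… → 0.48
= CMYK(0.12, 0.00, 0.48, 0.04)


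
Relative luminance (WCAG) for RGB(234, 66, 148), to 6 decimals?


Linearize each channel (sRGB transfer function): c = v/255; c_lin = c/12.92 if c ≤ 0.04045, else ((c+0.055)/1.055)^2.4
  R: 234/255 ≈ 0.917647 > 0.04045 → ((0.917647+0.055)/1.055)^2.4 ≈ 0.822786
  G: 66/255 ≈ 0.258824 > 0.04045 → ((0.258824+0.055)/1.055)^2.4 ≈ 0.054480
  B: 148/255 ≈ 0.580392 > 0.04045 → ((0.580392+0.055)/1.055)^2.4 ≈ 0.296138
R_lin = 0.822786, G_lin = 0.054480, B_lin = 0.296138
L = 0.2126×R + 0.7152×G + 0.0722×B
L = 0.2126×0.822786 + 0.7152×0.054480 + 0.0722×0.296138
L ≈ 0.235270


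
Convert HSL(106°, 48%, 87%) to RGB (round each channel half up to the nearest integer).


H=106°, S=0.48, L=0.87
C = (1-|2L-1|)×S = (1-|0.74|)×0.48 = 0.1248
H' = H/60 = 106/60 ≈ 1.7667; X = C×(1-|H' mod 2 - 1|) = 0.02912
m = L - C/2 = 0.87 - 0.0624 = 0.8076
Sector ⌊H'⌋ = 1 → (R',G',B') = (0.02912, 0.1248, 0.0)
RGB = ((R'+m)×255, (G'+m)×255, (B'+m)×255) = (213.3636, 237.762, 205.938)
Round half up → RGB(213, 238, 206)


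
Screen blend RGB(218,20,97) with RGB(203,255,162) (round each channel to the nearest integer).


Screen: C = 255 - (255-A)×(255-B)/255, rounded to nearest integer
R: 255 - (255-218)×(255-203)/255 = 255 - 1924/255 ≈ 255 - 7.545 = 247.455 → 247
G: 255 - (255-20)×(255-255)/255 = 255 - 0/255 ≈ 255 - 0.000 = 255.000 → 255
B: 255 - (255-97)×(255-162)/255 = 255 - 14694/255 ≈ 255 - 57.624 = 197.376 → 197
= RGB(247, 255, 197)
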